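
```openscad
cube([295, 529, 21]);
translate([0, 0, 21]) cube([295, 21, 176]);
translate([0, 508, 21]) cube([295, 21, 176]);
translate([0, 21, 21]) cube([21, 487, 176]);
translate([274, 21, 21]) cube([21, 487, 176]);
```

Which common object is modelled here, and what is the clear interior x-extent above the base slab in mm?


An open box. The internal width is 253 mm.

A 295×529 base slab with four walls standing on it — an open box. The base is 295 mm wide and the walls are 21 mm thick, so the internal width is 295 − 2 × 21 = 253 mm.


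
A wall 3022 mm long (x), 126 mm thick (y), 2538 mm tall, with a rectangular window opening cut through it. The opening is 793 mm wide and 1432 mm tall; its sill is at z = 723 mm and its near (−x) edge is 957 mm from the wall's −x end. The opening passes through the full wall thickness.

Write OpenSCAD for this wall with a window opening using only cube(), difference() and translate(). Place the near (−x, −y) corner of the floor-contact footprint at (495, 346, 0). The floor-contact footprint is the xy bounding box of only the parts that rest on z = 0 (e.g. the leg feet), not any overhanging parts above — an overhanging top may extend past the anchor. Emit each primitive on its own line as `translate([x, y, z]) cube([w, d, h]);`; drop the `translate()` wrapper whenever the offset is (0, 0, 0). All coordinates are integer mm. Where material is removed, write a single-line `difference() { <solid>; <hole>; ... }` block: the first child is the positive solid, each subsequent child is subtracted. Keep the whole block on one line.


difference() { translate([495, 346, 0]) cube([3022, 126, 2538]); translate([1452, 346, 723]) cube([793, 126, 1432]); }


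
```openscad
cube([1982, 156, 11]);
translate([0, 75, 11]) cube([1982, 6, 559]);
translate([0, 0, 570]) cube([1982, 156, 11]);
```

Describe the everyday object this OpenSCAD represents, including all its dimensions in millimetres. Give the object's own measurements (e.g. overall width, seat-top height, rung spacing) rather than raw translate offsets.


An I-beam lying along x, 1982 mm long. Overall section height 581 mm. Two flanges 156 mm wide (y) and 11 mm thick, one on the floor and one at the top; a web 6 mm thick runs between them, centred on the flange width.


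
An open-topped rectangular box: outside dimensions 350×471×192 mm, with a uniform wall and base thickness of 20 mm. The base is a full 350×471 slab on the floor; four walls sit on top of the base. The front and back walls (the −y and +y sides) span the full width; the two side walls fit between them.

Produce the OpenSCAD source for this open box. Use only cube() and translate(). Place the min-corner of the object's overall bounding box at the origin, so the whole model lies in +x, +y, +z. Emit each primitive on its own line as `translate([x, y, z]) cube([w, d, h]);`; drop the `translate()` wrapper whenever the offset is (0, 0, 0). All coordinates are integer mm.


cube([350, 471, 20]);
translate([0, 0, 20]) cube([350, 20, 172]);
translate([0, 451, 20]) cube([350, 20, 172]);
translate([0, 20, 20]) cube([20, 431, 172]);
translate([330, 20, 20]) cube([20, 431, 172]);


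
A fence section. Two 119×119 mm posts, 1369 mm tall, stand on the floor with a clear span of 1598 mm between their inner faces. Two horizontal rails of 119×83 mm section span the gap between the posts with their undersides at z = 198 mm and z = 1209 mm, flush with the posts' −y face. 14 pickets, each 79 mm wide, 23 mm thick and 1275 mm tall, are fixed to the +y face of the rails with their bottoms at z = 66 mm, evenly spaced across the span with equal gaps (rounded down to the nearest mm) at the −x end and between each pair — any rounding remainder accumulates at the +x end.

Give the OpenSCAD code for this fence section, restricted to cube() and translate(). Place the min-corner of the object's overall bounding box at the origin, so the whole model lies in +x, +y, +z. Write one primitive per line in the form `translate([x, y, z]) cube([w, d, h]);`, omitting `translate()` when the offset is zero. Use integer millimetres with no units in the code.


cube([119, 119, 1369]);
translate([1717, 0, 0]) cube([119, 119, 1369]);
translate([119, 0, 198]) cube([1598, 119, 83]);
translate([119, 0, 1209]) cube([1598, 119, 83]);
translate([151, 119, 66]) cube([79, 23, 1275]);
translate([262, 119, 66]) cube([79, 23, 1275]);
translate([373, 119, 66]) cube([79, 23, 1275]);
translate([484, 119, 66]) cube([79, 23, 1275]);
translate([595, 119, 66]) cube([79, 23, 1275]);
translate([706, 119, 66]) cube([79, 23, 1275]);
translate([817, 119, 66]) cube([79, 23, 1275]);
translate([928, 119, 66]) cube([79, 23, 1275]);
translate([1039, 119, 66]) cube([79, 23, 1275]);
translate([1150, 119, 66]) cube([79, 23, 1275]);
translate([1261, 119, 66]) cube([79, 23, 1275]);
translate([1372, 119, 66]) cube([79, 23, 1275]);
translate([1483, 119, 66]) cube([79, 23, 1275]);
translate([1594, 119, 66]) cube([79, 23, 1275]);


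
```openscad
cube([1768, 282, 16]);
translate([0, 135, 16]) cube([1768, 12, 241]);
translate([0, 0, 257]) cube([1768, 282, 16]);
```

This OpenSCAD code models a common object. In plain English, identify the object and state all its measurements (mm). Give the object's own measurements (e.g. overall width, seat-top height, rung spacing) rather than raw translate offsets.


An I-beam lying along x, 1768 mm long. Overall section height 273 mm. Two flanges 282 mm wide (y) and 16 mm thick, one on the floor and one at the top; a web 12 mm thick runs between them, centred on the flange width.


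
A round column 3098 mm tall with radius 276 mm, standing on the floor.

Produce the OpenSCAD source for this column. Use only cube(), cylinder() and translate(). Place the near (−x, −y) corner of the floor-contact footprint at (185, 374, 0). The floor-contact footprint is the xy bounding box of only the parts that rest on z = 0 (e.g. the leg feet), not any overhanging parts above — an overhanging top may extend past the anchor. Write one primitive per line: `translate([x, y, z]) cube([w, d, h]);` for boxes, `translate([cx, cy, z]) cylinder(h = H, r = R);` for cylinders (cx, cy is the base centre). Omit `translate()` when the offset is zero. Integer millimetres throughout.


translate([461, 650, 0]) cylinder(h = 3098, r = 276);


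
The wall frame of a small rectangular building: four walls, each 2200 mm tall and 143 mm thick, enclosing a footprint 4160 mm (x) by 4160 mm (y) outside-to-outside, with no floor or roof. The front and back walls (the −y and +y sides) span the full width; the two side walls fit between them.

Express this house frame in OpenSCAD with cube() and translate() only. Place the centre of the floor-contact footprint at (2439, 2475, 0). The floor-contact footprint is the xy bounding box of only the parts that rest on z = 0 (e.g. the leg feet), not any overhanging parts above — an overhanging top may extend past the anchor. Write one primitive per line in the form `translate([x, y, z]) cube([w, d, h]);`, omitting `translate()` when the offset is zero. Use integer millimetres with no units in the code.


translate([359, 395, 0]) cube([4160, 143, 2200]);
translate([359, 4412, 0]) cube([4160, 143, 2200]);
translate([359, 538, 0]) cube([143, 3874, 2200]);
translate([4376, 538, 0]) cube([143, 3874, 2200]);


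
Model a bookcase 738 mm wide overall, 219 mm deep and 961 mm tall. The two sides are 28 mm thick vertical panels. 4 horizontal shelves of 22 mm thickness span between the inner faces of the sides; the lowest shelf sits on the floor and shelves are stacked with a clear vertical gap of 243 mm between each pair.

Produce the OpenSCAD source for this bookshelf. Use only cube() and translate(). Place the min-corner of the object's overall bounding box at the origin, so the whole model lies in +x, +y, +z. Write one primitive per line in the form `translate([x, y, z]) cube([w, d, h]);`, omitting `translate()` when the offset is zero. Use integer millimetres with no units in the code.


cube([28, 219, 961]);
translate([710, 0, 0]) cube([28, 219, 961]);
translate([28, 0, 0]) cube([682, 219, 22]);
translate([28, 0, 265]) cube([682, 219, 22]);
translate([28, 0, 530]) cube([682, 219, 22]);
translate([28, 0, 795]) cube([682, 219, 22]);


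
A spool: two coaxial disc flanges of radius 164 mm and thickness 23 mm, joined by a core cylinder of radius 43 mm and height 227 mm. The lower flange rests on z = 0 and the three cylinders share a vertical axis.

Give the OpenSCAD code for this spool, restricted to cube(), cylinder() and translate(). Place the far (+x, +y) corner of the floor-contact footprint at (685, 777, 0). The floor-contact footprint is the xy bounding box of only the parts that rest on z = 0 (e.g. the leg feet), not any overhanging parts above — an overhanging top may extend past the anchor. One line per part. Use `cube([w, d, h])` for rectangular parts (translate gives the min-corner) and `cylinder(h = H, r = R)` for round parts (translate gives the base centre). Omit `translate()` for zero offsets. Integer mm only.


translate([521, 613, 0]) cylinder(h = 23, r = 164);
translate([521, 613, 23]) cylinder(h = 227, r = 43);
translate([521, 613, 250]) cylinder(h = 23, r = 164);


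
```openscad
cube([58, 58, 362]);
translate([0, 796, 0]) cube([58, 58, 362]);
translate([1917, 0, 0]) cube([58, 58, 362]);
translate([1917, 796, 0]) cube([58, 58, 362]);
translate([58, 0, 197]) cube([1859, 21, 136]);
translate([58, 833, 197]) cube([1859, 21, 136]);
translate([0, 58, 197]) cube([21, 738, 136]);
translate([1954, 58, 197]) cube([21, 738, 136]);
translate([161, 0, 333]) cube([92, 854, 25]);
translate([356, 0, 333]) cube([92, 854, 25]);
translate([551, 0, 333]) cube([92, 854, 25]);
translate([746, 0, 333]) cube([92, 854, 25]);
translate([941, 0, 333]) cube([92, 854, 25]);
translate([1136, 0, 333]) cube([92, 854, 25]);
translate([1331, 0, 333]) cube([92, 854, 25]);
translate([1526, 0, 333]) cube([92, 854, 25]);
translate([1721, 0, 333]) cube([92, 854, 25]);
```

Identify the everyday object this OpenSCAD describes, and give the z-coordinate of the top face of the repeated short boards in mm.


A bed frame. The slat-top height is 358 mm.

Four posts, four rails, and a row of slats — a bed frame. Slats sit on the rails at z = 197 + 136 = 333; with slat thickness 25, the top is 358 mm.


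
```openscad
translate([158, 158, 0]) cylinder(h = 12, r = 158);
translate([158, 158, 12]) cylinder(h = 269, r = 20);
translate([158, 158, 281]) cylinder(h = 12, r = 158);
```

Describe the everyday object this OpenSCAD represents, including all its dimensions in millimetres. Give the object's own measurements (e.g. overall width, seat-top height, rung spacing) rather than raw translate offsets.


A spool: two coaxial disc flanges of radius 158 mm and thickness 12 mm, joined by a core cylinder of radius 20 mm and height 269 mm. The lower flange rests on z = 0 and the three cylinders share a vertical axis.


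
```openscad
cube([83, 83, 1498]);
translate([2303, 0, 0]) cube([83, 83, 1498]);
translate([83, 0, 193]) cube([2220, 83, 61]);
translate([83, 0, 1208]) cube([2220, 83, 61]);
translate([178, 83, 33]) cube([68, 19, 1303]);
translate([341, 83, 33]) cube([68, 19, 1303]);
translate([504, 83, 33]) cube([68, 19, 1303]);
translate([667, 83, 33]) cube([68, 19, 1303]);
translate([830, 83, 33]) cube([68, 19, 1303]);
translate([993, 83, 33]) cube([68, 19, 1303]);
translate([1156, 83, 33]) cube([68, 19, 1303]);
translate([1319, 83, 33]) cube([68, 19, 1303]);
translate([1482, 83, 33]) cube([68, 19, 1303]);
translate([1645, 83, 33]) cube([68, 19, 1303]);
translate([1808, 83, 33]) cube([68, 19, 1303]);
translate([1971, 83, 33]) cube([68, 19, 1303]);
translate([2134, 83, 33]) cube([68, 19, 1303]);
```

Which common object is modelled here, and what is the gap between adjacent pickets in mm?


A fence section. The picket gap is 95 mm.

Two posts, two rails, 13 pickets — a fence section. Span 2220 mm holds 13 pickets of 68 mm with 14 equal gaps: ⌊(2220 − 13·68) / 14⌋ = 95 mm.


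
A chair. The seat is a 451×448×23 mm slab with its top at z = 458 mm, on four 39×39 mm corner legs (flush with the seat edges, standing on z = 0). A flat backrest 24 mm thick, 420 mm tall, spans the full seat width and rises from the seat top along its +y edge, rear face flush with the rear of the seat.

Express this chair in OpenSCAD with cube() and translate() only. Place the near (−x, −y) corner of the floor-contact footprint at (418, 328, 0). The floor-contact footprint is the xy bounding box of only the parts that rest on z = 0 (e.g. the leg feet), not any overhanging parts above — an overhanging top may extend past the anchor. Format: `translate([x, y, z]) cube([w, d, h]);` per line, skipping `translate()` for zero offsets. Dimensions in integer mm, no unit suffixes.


translate([418, 328, 435]) cube([451, 448, 23]);
translate([418, 328, 0]) cube([39, 39, 435]);
translate([830, 328, 0]) cube([39, 39, 435]);
translate([418, 737, 0]) cube([39, 39, 435]);
translate([830, 737, 0]) cube([39, 39, 435]);
translate([418, 752, 458]) cube([451, 24, 420]);


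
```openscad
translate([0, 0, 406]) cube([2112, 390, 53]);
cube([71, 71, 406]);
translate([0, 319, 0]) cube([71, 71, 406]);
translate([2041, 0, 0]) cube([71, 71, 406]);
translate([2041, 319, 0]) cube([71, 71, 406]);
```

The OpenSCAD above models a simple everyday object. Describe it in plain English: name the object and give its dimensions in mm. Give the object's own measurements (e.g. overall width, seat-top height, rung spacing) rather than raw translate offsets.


A bench: a 2112×390 mm seat slab, 53 mm thick, top at z = 459 mm, on four 71×71 mm square legs flush with the seat corners and standing on z = 0.


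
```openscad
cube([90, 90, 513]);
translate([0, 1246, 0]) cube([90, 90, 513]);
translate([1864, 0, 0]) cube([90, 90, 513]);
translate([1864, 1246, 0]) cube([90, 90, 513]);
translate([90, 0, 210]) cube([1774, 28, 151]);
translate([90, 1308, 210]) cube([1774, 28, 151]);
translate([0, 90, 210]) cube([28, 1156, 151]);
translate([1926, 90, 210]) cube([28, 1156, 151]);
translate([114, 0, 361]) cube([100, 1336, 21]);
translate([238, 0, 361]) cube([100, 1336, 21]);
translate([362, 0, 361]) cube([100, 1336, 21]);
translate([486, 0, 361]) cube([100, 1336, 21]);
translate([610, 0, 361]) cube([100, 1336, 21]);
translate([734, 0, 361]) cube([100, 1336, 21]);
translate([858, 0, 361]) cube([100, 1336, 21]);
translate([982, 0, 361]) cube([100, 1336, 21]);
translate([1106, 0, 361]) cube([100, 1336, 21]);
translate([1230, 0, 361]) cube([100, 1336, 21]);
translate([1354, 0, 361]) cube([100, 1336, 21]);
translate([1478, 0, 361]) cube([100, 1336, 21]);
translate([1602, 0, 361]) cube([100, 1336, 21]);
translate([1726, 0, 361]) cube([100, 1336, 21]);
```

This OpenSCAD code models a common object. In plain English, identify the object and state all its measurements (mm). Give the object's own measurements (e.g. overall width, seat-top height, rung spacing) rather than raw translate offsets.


A bed frame 1954 mm long (x) by 1336 mm wide (y). Four 90×90 mm corner posts, 513 mm tall, at the corners of the footprint. Four rails of 28 mm thickness and 151 mm height run between adjacent posts with their undersides at z = 210 mm, their outer faces flush with the outside of the frame (the two x-running rails run between the posts' inner faces; the two y-running rails run between the posts' inner faces). 14 slats, each 100 mm wide (x) and 21 mm thick, lie across the top of the two x-running rails, running the full 1336 mm width of the frame in y; along x they sit between the end posts with a 24 mm gap after the −x posts and between neighbouring slats, leaving 38 mm before the +x posts.


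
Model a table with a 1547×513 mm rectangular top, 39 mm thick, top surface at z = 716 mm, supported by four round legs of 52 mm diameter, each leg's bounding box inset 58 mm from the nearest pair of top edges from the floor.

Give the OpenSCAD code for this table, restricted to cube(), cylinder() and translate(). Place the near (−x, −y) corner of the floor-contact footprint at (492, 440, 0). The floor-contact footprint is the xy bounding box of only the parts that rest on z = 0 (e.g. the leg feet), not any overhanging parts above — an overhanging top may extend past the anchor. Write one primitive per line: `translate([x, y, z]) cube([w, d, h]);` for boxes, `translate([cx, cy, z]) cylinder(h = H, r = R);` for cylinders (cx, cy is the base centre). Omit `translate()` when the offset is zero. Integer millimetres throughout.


// leg_h = 716 - 39 = 677
translate([434, 382, 677]) cube([1547, 513, 39]);
translate([518, 466, 0]) cylinder(h = 677, r = 26);
translate([1897, 466, 0]) cylinder(h = 677, r = 26);
translate([518, 811, 0]) cylinder(h = 677, r = 26);
translate([1897, 811, 0]) cylinder(h = 677, r = 26);


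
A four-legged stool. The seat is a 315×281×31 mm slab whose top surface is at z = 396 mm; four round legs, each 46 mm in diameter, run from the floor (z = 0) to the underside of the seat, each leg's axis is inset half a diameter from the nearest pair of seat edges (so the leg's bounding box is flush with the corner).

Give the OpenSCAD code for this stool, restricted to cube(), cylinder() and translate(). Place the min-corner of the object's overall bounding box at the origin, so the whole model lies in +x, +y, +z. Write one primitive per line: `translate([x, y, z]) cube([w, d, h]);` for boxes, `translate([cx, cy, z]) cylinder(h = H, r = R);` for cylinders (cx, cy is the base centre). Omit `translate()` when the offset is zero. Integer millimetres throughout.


translate([0, 0, 365]) cube([315, 281, 31]);
translate([23, 23, 0]) cylinder(h = 365, r = 23);
translate([292, 23, 0]) cylinder(h = 365, r = 23);
translate([23, 258, 0]) cylinder(h = 365, r = 23);
translate([292, 258, 0]) cylinder(h = 365, r = 23);


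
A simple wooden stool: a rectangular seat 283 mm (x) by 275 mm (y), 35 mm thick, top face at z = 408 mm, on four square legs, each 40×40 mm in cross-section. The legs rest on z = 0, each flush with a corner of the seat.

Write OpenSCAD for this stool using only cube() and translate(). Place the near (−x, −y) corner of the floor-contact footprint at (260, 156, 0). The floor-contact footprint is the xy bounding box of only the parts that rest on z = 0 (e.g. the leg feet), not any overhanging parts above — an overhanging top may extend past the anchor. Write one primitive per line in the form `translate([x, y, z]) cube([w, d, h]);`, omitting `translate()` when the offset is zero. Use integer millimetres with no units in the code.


translate([260, 156, 373]) cube([283, 275, 35]);
translate([260, 156, 0]) cube([40, 40, 373]);
translate([503, 156, 0]) cube([40, 40, 373]);
translate([260, 391, 0]) cube([40, 40, 373]);
translate([503, 391, 0]) cube([40, 40, 373]);


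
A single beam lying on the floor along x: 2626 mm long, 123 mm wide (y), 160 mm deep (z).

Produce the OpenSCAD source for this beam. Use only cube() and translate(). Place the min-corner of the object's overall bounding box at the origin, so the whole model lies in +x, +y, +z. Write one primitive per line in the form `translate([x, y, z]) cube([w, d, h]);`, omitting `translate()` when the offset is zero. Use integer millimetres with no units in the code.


cube([2626, 123, 160]);


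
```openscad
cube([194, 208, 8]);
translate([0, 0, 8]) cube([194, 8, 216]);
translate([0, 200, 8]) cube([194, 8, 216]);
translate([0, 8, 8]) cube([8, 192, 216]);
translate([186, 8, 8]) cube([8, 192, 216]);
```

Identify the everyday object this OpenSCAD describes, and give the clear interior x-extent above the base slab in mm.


An open box. The internal width is 178 mm.

A 194×208 base slab with four walls standing on it — an open box. The base is 194 mm wide and the walls are 8 mm thick, so the internal width is 194 − 2 × 8 = 178 mm.


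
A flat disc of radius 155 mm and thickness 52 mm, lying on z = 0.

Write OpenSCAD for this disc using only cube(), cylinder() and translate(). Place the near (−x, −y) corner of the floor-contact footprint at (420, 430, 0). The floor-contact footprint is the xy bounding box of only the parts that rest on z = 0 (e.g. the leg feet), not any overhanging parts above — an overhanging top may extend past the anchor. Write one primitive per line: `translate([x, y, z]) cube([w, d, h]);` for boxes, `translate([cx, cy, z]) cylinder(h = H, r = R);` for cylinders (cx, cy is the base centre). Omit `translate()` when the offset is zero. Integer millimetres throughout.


translate([575, 585, 0]) cylinder(h = 52, r = 155);


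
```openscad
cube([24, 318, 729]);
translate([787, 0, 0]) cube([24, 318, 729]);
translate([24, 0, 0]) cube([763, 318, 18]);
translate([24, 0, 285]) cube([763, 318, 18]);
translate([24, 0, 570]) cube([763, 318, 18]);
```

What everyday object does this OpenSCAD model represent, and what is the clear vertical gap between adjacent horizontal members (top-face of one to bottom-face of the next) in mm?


A bookshelf. The clear shelf gap is 267 mm.

Two tall side panels with 3 horizontal boards between them — a bookshelf. The first two shelf undersides are at z = 0 and z = 285; with shelf thickness 18, the clear gap is 285 − 0 − 18 = 267 mm.


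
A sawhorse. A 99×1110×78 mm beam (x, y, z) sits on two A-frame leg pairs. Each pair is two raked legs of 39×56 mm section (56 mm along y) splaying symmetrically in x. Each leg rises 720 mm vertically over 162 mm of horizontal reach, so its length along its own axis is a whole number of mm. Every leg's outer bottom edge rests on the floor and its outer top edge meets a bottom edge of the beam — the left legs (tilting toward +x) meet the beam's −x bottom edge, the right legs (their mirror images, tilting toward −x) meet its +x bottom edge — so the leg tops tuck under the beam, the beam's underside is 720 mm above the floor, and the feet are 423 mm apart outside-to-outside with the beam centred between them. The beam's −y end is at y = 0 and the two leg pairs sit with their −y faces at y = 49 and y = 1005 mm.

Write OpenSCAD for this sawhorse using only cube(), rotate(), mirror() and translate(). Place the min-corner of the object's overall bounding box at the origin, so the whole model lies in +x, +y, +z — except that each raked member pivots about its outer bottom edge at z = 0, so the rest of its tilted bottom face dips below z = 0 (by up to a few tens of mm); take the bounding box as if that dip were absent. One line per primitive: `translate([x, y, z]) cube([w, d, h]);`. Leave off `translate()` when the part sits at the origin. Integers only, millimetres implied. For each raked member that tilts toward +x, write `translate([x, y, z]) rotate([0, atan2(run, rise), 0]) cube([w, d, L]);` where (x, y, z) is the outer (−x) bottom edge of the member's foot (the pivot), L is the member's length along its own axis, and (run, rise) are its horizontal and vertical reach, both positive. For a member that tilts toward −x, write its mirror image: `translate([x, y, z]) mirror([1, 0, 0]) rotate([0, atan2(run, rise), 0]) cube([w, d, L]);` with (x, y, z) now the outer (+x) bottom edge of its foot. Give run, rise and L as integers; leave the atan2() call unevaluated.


// leg length = √(162² + 720²) = 738
// right-leg outer foot x = 2·162 + 99 = 423
// beam min-corner = (162, 0, 720)
translate([162, 0, 720]) cube([99, 1110, 78]);
translate([0, 49, 0]) rotate([0, atan2(162, 720), 0]) cube([39, 56, 738]);
translate([423, 49, 0]) mirror([1, 0, 0]) rotate([0, atan2(162, 720), 0]) cube([39, 56, 738]);
translate([0, 1005, 0]) rotate([0, atan2(162, 720), 0]) cube([39, 56, 738]);
translate([423, 1005, 0]) mirror([1, 0, 0]) rotate([0, atan2(162, 720), 0]) cube([39, 56, 738]);


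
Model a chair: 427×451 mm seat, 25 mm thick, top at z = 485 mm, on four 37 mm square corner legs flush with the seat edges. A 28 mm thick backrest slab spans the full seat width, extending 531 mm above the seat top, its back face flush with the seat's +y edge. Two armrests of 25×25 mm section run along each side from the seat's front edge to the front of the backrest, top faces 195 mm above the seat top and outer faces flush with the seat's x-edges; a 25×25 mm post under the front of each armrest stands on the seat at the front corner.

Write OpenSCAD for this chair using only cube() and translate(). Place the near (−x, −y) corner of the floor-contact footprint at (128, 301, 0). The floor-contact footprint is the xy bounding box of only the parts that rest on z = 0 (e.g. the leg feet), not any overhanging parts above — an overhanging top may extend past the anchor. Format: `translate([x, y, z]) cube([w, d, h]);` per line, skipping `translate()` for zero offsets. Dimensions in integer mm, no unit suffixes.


translate([128, 301, 460]) cube([427, 451, 25]);
translate([128, 301, 0]) cube([37, 37, 460]);
translate([518, 301, 0]) cube([37, 37, 460]);
translate([128, 715, 0]) cube([37, 37, 460]);
translate([518, 715, 0]) cube([37, 37, 460]);
translate([128, 724, 485]) cube([427, 28, 531]);
translate([128, 301, 655]) cube([25, 423, 25]);
translate([530, 301, 655]) cube([25, 423, 25]);
translate([128, 301, 485]) cube([25, 25, 170]);
translate([530, 301, 485]) cube([25, 25, 170]);


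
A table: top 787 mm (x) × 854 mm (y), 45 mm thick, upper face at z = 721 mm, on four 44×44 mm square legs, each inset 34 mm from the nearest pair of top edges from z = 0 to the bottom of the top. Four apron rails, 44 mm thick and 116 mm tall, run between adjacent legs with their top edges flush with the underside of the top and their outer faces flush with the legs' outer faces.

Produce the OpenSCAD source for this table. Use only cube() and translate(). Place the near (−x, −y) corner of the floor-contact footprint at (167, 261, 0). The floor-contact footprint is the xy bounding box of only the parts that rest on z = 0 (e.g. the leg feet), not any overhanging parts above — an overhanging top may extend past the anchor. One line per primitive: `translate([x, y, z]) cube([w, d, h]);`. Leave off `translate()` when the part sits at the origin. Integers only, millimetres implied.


// leg_h = 721 - 45 = 676
// apron z = 676 - 116 = 560
translate([133, 227, 676]) cube([787, 854, 45]);
translate([167, 261, 0]) cube([44, 44, 676]);
translate([842, 261, 0]) cube([44, 44, 676]);
translate([167, 1003, 0]) cube([44, 44, 676]);
translate([842, 1003, 0]) cube([44, 44, 676]);
translate([211, 261, 560]) cube([631, 44, 116]);
translate([211, 1003, 560]) cube([631, 44, 116]);
translate([167, 305, 560]) cube([44, 698, 116]);
translate([842, 305, 560]) cube([44, 698, 116]);


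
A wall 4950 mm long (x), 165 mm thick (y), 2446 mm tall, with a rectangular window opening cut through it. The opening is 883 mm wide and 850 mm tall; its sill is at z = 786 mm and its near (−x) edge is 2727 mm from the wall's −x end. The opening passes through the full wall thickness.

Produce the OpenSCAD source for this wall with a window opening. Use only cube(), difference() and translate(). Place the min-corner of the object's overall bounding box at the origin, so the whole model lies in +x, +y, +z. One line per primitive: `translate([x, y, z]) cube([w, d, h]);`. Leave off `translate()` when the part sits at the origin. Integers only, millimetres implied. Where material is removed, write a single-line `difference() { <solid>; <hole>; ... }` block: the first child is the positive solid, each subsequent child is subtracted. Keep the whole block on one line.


difference() { cube([4950, 165, 2446]); translate([2727, 0, 786]) cube([883, 165, 850]); }


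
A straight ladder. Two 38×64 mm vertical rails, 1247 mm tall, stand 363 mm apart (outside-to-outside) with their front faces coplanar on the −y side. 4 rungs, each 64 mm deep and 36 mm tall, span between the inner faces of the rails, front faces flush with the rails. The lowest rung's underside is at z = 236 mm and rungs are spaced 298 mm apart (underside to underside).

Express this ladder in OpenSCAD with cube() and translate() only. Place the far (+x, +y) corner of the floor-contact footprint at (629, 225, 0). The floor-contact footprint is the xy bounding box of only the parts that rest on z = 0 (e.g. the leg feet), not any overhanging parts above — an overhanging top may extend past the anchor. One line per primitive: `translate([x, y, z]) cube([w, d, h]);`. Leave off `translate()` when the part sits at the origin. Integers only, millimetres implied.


translate([266, 161, 0]) cube([38, 64, 1247]);
translate([591, 161, 0]) cube([38, 64, 1247]);
translate([304, 161, 236]) cube([287, 64, 36]);
translate([304, 161, 534]) cube([287, 64, 36]);
translate([304, 161, 832]) cube([287, 64, 36]);
translate([304, 161, 1130]) cube([287, 64, 36]);


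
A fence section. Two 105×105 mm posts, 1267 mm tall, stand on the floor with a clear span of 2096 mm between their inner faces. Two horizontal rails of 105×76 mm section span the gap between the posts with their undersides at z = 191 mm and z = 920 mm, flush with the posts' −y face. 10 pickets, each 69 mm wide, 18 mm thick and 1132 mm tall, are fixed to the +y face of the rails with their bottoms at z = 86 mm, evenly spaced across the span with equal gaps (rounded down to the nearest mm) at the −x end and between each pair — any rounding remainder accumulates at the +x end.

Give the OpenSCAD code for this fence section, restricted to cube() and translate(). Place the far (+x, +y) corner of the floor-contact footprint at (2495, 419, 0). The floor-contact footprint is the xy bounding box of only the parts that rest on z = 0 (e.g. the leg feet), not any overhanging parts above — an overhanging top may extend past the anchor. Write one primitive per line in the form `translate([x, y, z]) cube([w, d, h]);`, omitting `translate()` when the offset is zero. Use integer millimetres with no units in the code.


translate([189, 314, 0]) cube([105, 105, 1267]);
translate([2390, 314, 0]) cube([105, 105, 1267]);
translate([294, 314, 191]) cube([2096, 105, 76]);
translate([294, 314, 920]) cube([2096, 105, 76]);
translate([421, 419, 86]) cube([69, 18, 1132]);
translate([617, 419, 86]) cube([69, 18, 1132]);
translate([813, 419, 86]) cube([69, 18, 1132]);
translate([1009, 419, 86]) cube([69, 18, 1132]);
translate([1205, 419, 86]) cube([69, 18, 1132]);
translate([1401, 419, 86]) cube([69, 18, 1132]);
translate([1597, 419, 86]) cube([69, 18, 1132]);
translate([1793, 419, 86]) cube([69, 18, 1132]);
translate([1989, 419, 86]) cube([69, 18, 1132]);
translate([2185, 419, 86]) cube([69, 18, 1132]);


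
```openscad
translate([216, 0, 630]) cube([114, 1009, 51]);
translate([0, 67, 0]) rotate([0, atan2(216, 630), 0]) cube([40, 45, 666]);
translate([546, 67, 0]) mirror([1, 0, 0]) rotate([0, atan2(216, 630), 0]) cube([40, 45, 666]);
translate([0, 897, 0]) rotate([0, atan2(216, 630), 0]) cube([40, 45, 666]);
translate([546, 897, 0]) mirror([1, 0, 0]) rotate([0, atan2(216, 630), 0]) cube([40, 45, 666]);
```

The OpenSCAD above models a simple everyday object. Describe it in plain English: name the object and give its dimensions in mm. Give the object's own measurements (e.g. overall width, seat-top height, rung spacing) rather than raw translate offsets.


A sawhorse. A 114×1009×51 mm beam (x, y, z) sits on two A-frame leg pairs. Each pair is two raked legs of 40×45 mm section (45 mm along y) splaying symmetrically in x. Each leg rises 630 mm vertically over 216 mm of horizontal reach and is 666 mm long along its own axis. Every leg's outer bottom edge rests on the floor and its outer top edge meets a bottom edge of the beam — the left legs (tilting toward +x) meet the beam's −x bottom edge, the right legs (their mirror images, tilting toward −x) meet its +x bottom edge — so the leg tops tuck under the beam, the beam's underside is 630 mm above the floor, and the feet are 546 mm apart outside-to-outside with the beam centred between them. The two leg pairs are set in 67 mm from either end of the beam.


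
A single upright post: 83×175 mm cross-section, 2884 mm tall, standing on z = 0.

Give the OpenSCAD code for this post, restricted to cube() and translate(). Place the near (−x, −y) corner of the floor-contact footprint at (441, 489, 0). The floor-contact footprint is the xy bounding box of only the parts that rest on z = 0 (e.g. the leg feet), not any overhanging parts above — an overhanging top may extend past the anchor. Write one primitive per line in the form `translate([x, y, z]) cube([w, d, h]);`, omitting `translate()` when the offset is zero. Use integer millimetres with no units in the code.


translate([441, 489, 0]) cube([83, 175, 2884]);


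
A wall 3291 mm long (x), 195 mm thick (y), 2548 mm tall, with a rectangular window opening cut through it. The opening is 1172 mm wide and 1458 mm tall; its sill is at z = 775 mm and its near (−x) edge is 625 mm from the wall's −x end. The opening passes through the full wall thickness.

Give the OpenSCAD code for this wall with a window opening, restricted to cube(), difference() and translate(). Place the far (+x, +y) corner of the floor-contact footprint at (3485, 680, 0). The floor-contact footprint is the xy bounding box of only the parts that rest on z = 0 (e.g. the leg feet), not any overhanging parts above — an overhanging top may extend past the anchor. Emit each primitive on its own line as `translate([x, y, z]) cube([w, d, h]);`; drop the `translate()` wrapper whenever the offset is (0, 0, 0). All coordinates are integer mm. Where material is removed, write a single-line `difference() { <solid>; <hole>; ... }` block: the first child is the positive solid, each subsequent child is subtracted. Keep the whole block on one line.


difference() { translate([194, 485, 0]) cube([3291, 195, 2548]); translate([819, 485, 775]) cube([1172, 195, 1458]); }


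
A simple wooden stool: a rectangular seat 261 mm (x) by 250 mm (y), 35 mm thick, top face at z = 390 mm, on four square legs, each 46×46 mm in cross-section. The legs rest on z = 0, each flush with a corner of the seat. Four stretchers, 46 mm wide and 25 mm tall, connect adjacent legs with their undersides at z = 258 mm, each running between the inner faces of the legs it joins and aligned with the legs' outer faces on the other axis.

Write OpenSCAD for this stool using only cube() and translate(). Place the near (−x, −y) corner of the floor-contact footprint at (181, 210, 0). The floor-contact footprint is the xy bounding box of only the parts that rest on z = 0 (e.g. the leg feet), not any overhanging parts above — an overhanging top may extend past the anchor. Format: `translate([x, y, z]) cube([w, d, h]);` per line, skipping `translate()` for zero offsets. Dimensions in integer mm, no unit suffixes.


// leg_h = 390 - 35 = 355
// stretcher span = 261 - 2*46 = 169
translate([181, 210, 355]) cube([261, 250, 35]);
translate([181, 210, 0]) cube([46, 46, 355]);
translate([396, 210, 0]) cube([46, 46, 355]);
translate([181, 414, 0]) cube([46, 46, 355]);
translate([396, 414, 0]) cube([46, 46, 355]);
translate([227, 210, 258]) cube([169, 46, 25]);
translate([227, 414, 258]) cube([169, 46, 25]);
translate([181, 256, 258]) cube([46, 158, 25]);
translate([396, 256, 258]) cube([46, 158, 25]);


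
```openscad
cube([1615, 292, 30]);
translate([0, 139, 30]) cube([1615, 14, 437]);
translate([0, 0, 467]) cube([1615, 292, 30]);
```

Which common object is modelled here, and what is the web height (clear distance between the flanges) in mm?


An I-beam. The web height is 437 mm.

Two wide flanges with a thin centred web — an I-beam. Overall 497 mm minus two 30 mm flanges gives a web of 497 − 2·30 = 437 mm.


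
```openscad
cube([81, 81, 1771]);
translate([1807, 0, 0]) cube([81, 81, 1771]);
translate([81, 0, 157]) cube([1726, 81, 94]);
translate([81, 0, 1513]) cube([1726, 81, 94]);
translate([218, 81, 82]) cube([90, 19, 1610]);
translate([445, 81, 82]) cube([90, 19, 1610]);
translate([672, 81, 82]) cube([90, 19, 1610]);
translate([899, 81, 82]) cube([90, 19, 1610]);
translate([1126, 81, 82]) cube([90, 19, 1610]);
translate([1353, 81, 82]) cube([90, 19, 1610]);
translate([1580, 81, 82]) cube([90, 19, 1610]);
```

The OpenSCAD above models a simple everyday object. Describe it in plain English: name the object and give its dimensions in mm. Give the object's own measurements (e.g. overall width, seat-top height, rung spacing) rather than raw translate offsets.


A fence section. Two 81×81 mm posts, 1771 mm tall, stand on the floor with a clear span of 1726 mm between their inner faces. Two horizontal rails of 81×94 mm section span the gap between the posts with their undersides at z = 157 mm and z = 1513 mm, flush with the posts' −y face. 7 pickets, each 90 mm wide, 19 mm thick and 1610 mm tall, are fixed to the +y face of the rails with their bottoms at z = 82 mm, spaced across the span with a 137 mm gap after the −x post and between neighbouring pickets and before the +x post.


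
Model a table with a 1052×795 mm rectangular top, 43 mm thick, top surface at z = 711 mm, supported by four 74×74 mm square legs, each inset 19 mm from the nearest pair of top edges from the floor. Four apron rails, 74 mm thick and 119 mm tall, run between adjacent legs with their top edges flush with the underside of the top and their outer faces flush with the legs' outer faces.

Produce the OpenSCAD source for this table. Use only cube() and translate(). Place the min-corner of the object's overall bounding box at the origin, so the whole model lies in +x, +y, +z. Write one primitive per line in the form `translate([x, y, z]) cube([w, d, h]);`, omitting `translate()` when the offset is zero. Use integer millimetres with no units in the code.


translate([0, 0, 668]) cube([1052, 795, 43]);
translate([19, 19, 0]) cube([74, 74, 668]);
translate([959, 19, 0]) cube([74, 74, 668]);
translate([19, 702, 0]) cube([74, 74, 668]);
translate([959, 702, 0]) cube([74, 74, 668]);
translate([93, 19, 549]) cube([866, 74, 119]);
translate([93, 702, 549]) cube([866, 74, 119]);
translate([19, 93, 549]) cube([74, 609, 119]);
translate([959, 93, 549]) cube([74, 609, 119]);


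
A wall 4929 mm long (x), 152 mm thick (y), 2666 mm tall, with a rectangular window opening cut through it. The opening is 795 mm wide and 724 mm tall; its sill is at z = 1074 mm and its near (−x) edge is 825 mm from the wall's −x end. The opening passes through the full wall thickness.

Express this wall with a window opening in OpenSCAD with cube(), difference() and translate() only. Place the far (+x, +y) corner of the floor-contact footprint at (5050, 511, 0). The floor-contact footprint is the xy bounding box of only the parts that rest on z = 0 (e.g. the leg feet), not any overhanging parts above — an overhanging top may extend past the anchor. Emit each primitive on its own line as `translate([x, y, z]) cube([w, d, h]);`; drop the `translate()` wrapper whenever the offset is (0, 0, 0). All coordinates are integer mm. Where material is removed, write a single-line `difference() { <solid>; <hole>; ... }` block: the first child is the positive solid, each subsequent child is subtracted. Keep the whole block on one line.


difference() { translate([121, 359, 0]) cube([4929, 152, 2666]); translate([946, 359, 1074]) cube([795, 152, 724]); }


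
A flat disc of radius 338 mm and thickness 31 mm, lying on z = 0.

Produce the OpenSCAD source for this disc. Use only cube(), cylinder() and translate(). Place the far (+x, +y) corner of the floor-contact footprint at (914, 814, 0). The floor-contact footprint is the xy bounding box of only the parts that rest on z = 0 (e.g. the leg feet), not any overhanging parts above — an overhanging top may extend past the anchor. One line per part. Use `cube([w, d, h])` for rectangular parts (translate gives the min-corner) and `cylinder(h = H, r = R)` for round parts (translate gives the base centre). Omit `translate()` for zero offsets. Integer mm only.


translate([576, 476, 0]) cylinder(h = 31, r = 338);


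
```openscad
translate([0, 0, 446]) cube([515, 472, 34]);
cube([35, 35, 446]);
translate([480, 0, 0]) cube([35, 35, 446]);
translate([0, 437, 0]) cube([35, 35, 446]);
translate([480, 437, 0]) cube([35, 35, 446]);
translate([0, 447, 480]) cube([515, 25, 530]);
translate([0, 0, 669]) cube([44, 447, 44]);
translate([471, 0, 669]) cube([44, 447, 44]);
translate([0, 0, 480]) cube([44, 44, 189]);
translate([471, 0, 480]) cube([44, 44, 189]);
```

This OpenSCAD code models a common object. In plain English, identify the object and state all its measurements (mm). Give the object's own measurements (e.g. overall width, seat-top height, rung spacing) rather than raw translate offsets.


A chair. The seat is a 515×472×34 mm slab with its top at z = 480 mm, on four 35×35 mm corner legs (flush with the seat edges, standing on z = 0). A flat backrest 25 mm thick, 530 mm tall, spans the full seat width and rises from the seat top along its +y edge, rear face flush with the rear of the seat. Two armrests of 44×44 mm section run along each side from the seat's front edge to the front of the backrest, top faces 233 mm above the seat top and outer faces flush with the seat's x-edges; a 44×44 mm post under the front of each armrest stands on the seat at the front corner.
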